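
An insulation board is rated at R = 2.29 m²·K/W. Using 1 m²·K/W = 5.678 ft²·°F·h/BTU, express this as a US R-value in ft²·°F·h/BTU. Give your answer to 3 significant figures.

R_US = 2.29 × 5.678 = 13

13.0 ft²·°F·h/BTU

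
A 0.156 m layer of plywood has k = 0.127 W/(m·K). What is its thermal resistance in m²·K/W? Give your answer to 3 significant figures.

1.23 m²·K/W

R = L/k = 0.156/0.127 = 1.228 m²·K/W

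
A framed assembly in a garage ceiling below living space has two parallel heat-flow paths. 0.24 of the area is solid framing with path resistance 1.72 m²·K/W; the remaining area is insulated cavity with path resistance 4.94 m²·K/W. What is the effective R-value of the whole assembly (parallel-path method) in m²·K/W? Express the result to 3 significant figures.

3.41 m²·K/W

U_eff = 0.76/4.94 + 0.24/1.72 = 0.1538 + 0.1395 = 0.2934
R_eff = 1/U_eff = 3.409 m²·K/W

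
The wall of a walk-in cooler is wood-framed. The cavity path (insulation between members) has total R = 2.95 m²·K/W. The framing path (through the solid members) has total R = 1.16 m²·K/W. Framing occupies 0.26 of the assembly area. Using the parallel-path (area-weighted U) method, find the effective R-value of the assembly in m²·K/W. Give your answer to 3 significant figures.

2.11 m²·K/W

U_eff = 0.74/2.95 + 0.26/1.16 = 0.2508 + 0.2241 = 0.475
R_eff = 1/U_eff = 2.105 m²·K/W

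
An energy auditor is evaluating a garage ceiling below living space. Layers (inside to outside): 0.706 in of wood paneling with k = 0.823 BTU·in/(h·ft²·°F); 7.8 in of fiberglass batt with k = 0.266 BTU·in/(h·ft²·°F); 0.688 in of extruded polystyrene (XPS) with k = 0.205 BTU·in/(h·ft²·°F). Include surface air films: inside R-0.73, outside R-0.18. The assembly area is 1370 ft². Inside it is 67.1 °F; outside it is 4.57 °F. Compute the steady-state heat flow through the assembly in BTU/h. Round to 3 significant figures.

2490 BTU/h

0.706/0.823 = 0.8578
7.8/0.266 = 29.32
0.688/0.205 = 3.356
R_total = 0.73 + 0.8578 + 29.32 + 3.356 + 0.18 = 34.45 ft²·°F·h/BTU
Q = A·ΔT/R = 1370 × (67.1 − 4.57) / 34.45 = 2487 BTU/h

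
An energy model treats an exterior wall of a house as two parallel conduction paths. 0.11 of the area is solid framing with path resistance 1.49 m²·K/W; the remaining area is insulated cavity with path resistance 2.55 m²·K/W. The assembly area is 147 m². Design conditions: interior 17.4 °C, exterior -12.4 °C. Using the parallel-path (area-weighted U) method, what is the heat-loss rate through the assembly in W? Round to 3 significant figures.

1850 W

U_eff = 0.89/2.55 + 0.11/1.49 = 0.349 + 0.07383 = 0.4228
R_eff = 1/U_eff = 2.365 m²·K/W
Q = 147 × (17.4 − (-12.4)) / 2.365 = 1852 W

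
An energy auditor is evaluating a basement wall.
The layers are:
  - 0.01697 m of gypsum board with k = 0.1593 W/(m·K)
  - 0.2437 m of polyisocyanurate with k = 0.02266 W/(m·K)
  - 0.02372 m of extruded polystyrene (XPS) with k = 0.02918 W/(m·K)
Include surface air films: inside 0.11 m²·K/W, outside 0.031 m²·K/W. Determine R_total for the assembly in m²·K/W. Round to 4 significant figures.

0.01697/0.1593 = 0.10653
0.2437/0.02266 = 10.755
0.02372/0.02918 = 0.81289
R_total = 0.11 + 0.10653 + 10.755 + 0.81289 + 0.031 = 11.815 m²·K/W

11.82 m²·K/W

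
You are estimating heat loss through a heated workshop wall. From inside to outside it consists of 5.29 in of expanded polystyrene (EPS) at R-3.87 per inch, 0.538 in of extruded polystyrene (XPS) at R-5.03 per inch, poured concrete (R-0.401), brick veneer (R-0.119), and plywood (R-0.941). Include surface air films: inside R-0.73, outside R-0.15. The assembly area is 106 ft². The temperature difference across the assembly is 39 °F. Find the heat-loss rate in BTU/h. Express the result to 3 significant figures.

162 BTU/h

5.29 × 3.87 = 20.47
0.538 × 5.03 = 2.706
R_total = 0.73 + 20.47 + 2.706 + 0.401 + 0.119 + 0.941 + 0.15 = 25.52 ft²·°F·h/BTU
Q = A·ΔT/R = 106 × 39 / 25.52 = 162 BTU/h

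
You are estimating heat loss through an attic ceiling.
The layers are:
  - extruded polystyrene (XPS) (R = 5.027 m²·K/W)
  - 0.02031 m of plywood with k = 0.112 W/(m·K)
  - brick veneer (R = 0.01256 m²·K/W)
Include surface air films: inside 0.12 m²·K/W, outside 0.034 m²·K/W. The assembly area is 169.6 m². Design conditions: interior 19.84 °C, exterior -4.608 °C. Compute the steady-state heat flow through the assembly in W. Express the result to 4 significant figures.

0.02031/0.112 = 0.18134
R_total = 0.12 + 5.027 + 0.18134 + 0.01256 + 0.034 = 5.3749 m²·K/W
Q = A·ΔT/R = 169.6 × (19.84 − (-4.608)) / 5.3749 = 771.43 W

771.4 W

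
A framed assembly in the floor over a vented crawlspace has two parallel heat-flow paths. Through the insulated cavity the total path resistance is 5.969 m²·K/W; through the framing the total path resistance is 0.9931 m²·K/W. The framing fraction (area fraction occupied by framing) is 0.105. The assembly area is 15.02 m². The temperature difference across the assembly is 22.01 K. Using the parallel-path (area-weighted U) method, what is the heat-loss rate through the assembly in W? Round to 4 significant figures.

U_eff = 0.895/5.969 + 0.105/0.9931 = 0.14994 + 0.10573 = 0.25567
R_eff = 1/U_eff = 3.9113 m²·K/W
Q = 15.02 × 22.01 / 3.9113 = 84.522 W

84.52 W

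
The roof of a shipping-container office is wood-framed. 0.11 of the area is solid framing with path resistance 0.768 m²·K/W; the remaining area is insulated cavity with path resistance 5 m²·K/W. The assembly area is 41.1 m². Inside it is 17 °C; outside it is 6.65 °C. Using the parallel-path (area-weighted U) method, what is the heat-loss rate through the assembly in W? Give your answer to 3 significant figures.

U_eff = 0.89/5 + 0.11/0.768 = 0.178 + 0.1432 = 0.3212
R_eff = 1/U_eff = 3.113 m²·K/W
Q = 41.1 × (17 − 6.65) / 3.113 = 136.6 W

137 W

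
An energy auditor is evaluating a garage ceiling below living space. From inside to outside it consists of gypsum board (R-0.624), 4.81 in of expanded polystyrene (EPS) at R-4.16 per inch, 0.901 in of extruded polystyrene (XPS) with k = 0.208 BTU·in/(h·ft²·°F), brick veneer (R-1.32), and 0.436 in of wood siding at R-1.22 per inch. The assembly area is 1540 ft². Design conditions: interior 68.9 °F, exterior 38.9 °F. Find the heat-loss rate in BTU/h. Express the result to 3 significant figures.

1720 BTU/h

4.81 × 4.16 = 20.01
0.901/0.208 = 4.332
0.436 × 1.22 = 0.5319
R_total = 0.624 + 20.01 + 4.332 + 1.32 + 0.5319 = 26.82 ft²·°F·h/BTU
Q = A·ΔT/R = 1540 × (68.9 − 38.9) / 26.82 = 1723 BTU/h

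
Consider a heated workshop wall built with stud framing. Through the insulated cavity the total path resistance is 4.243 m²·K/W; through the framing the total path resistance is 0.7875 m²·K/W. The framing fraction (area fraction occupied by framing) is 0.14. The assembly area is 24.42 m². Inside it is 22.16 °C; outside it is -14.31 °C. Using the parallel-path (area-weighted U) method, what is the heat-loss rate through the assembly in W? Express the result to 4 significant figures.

U_eff = 0.86/4.243 + 0.14/0.7875 = 0.20269 + 0.17778 = 0.38046
R_eff = 1/U_eff = 2.6284 m²·K/W
Q = 24.42 × (22.16 − (-14.31)) / 2.6284 = 338.84 W

338.8 W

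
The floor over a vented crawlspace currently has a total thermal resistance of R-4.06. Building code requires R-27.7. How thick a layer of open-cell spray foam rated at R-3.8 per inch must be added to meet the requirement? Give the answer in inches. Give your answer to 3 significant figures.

ΔR = 27.7 − 4.06 = 23.64 ft²·°F·h/BTU
L = ΔR / (R/in) = 23.64/3.8 = 6.221 in

6.22 in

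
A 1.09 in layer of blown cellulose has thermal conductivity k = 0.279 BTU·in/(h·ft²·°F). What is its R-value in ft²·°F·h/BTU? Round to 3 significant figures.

R = L/k = 1.09/0.279 = 3.907 ft²·°F·h/BTU

3.91 ft²·°F·h/BTU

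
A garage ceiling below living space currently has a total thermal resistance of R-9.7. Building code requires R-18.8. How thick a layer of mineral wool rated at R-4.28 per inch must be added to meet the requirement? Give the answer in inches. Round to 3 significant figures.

2.13 in

ΔR = 18.8 − 9.7 = 9.1 ft²·°F·h/BTU
L = ΔR / (R/in) = 9.1/4.28 = 2.126 in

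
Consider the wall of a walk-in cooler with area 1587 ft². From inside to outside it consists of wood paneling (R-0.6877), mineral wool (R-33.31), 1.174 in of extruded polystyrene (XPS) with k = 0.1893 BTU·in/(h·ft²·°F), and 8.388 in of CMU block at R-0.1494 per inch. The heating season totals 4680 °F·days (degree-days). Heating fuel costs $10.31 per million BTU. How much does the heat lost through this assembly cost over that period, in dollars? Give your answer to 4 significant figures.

44.33 dollars

1.174/0.1893 = 6.2018
8.388 × 0.1494 = 1.2532
R_total = 0.6877 + 33.31 + 6.2018 + 1.2532 = 41.453 ft²·°F·h/BTU
E = A × HDD × 24 / R = 1587 × 4680 × 24 / 41.453 = 4300100 BTU
Cost = 4300100/10⁶ × 10.31 = $44.334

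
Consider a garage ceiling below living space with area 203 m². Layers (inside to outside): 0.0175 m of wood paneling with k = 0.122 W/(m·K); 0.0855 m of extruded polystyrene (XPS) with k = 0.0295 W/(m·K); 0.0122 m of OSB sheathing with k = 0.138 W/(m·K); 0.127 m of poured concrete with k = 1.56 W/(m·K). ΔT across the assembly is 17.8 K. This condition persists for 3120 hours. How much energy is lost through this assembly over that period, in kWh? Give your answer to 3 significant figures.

3510 kWh

0.0175/0.122 = 0.1434
0.0855/0.0295 = 2.898
0.0122/0.138 = 0.08841
0.127/1.56 = 0.08141
R_total = 0.1434 + 2.898 + 0.08841 + 0.08141 = 3.212 m²·K/W
Q = 203 × 17.8 / 3.212 = 1125 W
E = 1125 W × 3120 h / 1000 = 3510 kWh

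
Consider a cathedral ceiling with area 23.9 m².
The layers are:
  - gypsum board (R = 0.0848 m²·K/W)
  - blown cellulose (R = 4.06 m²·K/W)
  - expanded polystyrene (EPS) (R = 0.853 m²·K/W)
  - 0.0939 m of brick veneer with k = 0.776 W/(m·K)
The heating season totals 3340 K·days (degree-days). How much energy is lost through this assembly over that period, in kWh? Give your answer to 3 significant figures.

374 kWh

0.0939/0.776 = 0.121
R_total = 0.0848 + 4.06 + 0.853 + 0.121 = 5.119 m²·K/W
E = A × HDD × 24 / R / 1000 = 23.9 × 3340 × 24 / 5.119 / 1000 = 374.3 kWh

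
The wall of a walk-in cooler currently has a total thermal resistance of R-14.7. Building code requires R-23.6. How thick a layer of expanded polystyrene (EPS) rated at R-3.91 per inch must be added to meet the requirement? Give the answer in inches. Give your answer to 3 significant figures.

ΔR = 23.6 − 14.7 = 8.9 ft²·°F·h/BTU
L = ΔR / (R/in) = 8.9/3.91 = 2.276 in

2.28 in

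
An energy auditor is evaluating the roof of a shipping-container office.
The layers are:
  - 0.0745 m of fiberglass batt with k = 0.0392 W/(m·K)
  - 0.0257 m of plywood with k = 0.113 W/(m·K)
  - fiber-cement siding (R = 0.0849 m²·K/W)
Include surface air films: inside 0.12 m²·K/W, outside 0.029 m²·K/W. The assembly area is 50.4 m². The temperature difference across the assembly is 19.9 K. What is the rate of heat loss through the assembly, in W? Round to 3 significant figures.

0.0745/0.0392 = 1.901
0.0257/0.113 = 0.2274
R_total = 0.12 + 1.901 + 0.2274 + 0.0849 + 0.029 = 2.362 m²·K/W
Q = A·ΔT/R = 50.4 × 19.9 / 2.362 = 424.7 W

425 W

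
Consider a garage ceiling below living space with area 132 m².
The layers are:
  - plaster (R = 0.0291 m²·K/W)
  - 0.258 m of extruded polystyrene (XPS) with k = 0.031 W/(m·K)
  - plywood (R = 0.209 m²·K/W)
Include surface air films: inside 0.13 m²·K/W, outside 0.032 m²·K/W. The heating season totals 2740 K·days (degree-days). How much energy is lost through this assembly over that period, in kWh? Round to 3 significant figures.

0.258/0.031 = 8.323
R_total = 0.13 + 0.0291 + 8.323 + 0.209 + 0.032 = 8.723 m²·K/W
E = A × HDD × 24 / R / 1000 = 132 × 2740 × 24 / 8.723 / 1000 = 995.1 kWh

995 kWh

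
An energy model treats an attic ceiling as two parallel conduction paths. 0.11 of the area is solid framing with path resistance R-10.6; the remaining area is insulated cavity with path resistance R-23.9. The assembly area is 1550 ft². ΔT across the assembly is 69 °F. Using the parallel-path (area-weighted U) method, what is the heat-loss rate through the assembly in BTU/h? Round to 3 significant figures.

U_eff = 0.89/23.9 + 0.11/10.6 = 0.03724 + 0.01038 = 0.04762
R_eff = 1/U_eff = 21 ft²·°F·h/BTU
Q = 1550 × 69 / 21 = 5093 BTU/h

5090 BTU/h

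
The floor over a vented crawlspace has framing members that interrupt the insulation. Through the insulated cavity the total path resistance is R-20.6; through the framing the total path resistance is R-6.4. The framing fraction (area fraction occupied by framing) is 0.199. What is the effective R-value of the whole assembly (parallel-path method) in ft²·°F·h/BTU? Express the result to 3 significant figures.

14.3 ft²·°F·h/BTU

U_eff = 0.801/20.6 + 0.199/6.4 = 0.03888 + 0.03109 = 0.06998
R_eff = 1/U_eff = 14.29 ft²·°F·h/BTU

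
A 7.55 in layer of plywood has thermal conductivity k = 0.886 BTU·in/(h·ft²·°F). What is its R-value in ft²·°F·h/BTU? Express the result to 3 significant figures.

R = L/k = 7.55/0.886 = 8.521 ft²·°F·h/BTU

8.52 ft²·°F·h/BTU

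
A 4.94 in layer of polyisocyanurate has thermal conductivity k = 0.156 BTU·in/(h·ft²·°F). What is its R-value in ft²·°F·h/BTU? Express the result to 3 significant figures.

31.7 ft²·°F·h/BTU

R = L/k = 4.94/0.156 = 31.67 ft²·°F·h/BTU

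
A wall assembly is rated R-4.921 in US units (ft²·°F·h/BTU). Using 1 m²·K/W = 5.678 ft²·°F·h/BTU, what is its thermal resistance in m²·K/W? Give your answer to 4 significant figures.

R_SI = 4.921/5.678 = 0.86668

0.8667 m²·K/W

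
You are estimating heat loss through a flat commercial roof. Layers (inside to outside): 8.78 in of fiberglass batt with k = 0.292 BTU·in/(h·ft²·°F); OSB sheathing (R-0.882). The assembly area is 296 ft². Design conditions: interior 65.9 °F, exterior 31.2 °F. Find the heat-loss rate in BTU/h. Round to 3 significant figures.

332 BTU/h

8.78/0.292 = 30.07
R_total = 30.07 + 0.882 = 30.95 ft²·°F·h/BTU
Q = A·ΔT/R = 296 × (65.9 − 31.2) / 30.95 = 331.9 BTU/h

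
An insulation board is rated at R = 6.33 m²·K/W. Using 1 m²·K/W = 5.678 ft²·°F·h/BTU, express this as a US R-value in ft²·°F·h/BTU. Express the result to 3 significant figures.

R_US = 6.33 × 5.678 = 35.94

35.9 ft²·°F·h/BTU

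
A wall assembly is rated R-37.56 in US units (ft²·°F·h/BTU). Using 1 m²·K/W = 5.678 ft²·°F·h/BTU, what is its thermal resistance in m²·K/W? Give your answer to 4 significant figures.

6.615 m²·K/W

R_SI = 37.56/5.678 = 6.615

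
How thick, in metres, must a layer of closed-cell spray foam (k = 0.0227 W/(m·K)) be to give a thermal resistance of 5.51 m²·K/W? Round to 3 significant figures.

0.125 m

L = R·k = 5.51 × 0.0227 = 0.1251 m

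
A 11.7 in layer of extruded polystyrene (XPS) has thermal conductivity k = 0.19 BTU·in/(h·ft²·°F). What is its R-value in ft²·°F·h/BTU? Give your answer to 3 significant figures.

R = L/k = 11.7/0.19 = 61.58 ft²·°F·h/BTU

61.6 ft²·°F·h/BTU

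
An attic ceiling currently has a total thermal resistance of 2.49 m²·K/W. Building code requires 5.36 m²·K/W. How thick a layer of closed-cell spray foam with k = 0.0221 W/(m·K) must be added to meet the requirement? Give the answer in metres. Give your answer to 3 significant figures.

ΔR = 5.36 − 2.49 = 2.87 m²·K/W
L = ΔR × k = 2.87 × 0.0221 = 0.06343 m

0.0634 m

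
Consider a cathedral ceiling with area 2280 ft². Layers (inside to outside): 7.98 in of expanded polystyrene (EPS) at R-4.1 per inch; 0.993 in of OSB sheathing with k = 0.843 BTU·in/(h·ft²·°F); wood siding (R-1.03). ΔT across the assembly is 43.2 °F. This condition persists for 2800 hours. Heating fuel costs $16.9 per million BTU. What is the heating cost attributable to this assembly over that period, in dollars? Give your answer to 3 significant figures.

7.98 × 4.1 = 32.72
0.993/0.843 = 1.178
R_total = 32.72 + 1.178 + 1.03 = 34.93 ft²·°F·h/BTU
Q = 2280 × 43.2 / 34.93 = 2820 BTU/h
E = 2820 × 2800 = 7896000 BTU
Cost = 7896000/10⁶ × 16.9 = $133.4

133 dollars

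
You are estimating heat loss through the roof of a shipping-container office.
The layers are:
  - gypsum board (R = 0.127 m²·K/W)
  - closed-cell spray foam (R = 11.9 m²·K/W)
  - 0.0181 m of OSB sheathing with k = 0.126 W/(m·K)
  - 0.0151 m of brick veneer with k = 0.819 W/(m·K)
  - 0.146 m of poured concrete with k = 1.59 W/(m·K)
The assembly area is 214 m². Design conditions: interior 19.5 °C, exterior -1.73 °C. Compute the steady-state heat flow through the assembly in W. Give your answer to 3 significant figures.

370 W

0.0181/0.126 = 0.1437
0.0151/0.819 = 0.01844
0.146/1.59 = 0.09182
R_total = 0.127 + 11.9 + 0.1437 + 0.01844 + 0.09182 = 12.28 m²·K/W
Q = A·ΔT/R = 214 × (19.5 − (-1.73)) / 12.28 = 369.9 W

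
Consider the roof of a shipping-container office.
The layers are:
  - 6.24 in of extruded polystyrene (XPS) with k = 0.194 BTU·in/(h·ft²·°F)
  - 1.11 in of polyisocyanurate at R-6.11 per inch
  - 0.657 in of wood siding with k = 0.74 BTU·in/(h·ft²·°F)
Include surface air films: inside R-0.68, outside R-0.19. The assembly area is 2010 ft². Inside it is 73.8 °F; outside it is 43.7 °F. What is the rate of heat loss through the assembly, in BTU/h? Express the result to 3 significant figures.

1490 BTU/h

6.24/0.194 = 32.16
1.11 × 6.11 = 6.782
0.657/0.74 = 0.8878
R_total = 0.68 + 32.16 + 6.782 + 0.8878 + 0.19 = 40.7 ft²·°F·h/BTU
Q = A·ΔT/R = 2010 × (73.8 − 43.7) / 40.7 = 1486 BTU/h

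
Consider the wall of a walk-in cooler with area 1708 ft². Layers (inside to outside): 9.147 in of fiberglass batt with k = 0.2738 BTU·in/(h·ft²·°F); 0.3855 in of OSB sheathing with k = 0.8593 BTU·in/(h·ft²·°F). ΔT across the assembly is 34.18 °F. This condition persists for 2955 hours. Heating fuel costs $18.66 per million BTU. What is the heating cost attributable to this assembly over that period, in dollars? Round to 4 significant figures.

95.08 dollars

9.147/0.2738 = 33.408
0.3855/0.8593 = 0.44862
R_total = 33.408 + 0.44862 = 33.856 ft²·°F·h/BTU
Q = 1708 × 34.18 / 33.856 = 1724.3 BTU/h
E = 1724.3 × 2955 = 5095400 BTU
Cost = 5095400/10⁶ × 18.66 = $95.08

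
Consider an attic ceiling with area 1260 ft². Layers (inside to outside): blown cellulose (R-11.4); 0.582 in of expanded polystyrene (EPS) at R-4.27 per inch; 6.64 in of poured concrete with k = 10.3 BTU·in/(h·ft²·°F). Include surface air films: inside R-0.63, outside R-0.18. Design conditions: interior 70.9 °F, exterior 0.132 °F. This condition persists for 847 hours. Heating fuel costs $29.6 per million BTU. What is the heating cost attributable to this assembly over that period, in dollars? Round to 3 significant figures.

146 dollars

0.582 × 4.27 = 2.485
6.64/10.3 = 0.6447
R_total = 0.63 + 11.4 + 2.485 + 0.6447 + 0.18 = 15.34 ft²·°F·h/BTU
Q = 1260 × (70.9 − 0.132) / 15.34 = 5813 BTU/h
E = 5813 × 847 = 4923000 BTU
Cost = 4923000/10⁶ × 29.6 = $145.7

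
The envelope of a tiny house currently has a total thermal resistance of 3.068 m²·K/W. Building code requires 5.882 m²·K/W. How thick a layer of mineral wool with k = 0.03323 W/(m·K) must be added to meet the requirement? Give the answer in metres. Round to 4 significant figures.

ΔR = 5.882 − 3.068 = 2.814 m²·K/W
L = ΔR × k = 2.814 × 0.03323 = 0.093509 m

0.09351 m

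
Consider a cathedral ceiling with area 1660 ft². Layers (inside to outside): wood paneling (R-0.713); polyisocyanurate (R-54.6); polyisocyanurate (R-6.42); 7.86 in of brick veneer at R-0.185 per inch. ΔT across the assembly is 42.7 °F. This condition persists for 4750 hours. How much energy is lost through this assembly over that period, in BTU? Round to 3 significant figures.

7.86 × 0.185 = 1.454
R_total = 0.713 + 54.6 + 6.42 + 1.454 = 63.19 ft²·°F·h/BTU
Q = 1660 × 42.7 / 63.19 = 1122 BTU/h
E = 1122 × 4750 = 5328000 BTU

5330000 BTU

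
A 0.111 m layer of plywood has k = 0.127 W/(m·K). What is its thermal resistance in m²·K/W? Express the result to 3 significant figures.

R = L/k = 0.111/0.127 = 0.874 m²·K/W

0.874 m²·K/W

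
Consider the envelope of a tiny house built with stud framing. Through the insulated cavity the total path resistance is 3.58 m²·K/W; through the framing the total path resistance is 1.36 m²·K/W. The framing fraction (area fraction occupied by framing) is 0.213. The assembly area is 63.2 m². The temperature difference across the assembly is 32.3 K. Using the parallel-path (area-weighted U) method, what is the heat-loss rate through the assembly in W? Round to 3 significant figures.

768 W

U_eff = 0.787/3.58 + 0.213/1.36 = 0.2198 + 0.1566 = 0.3765
R_eff = 1/U_eff = 2.656 m²·K/W
Q = 63.2 × 32.3 / 2.656 = 768.5 W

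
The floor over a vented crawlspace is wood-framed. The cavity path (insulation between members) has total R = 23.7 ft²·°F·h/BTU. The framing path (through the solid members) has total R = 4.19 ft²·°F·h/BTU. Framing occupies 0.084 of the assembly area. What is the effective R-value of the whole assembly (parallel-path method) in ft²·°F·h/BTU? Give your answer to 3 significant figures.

U_eff = 0.916/23.7 + 0.084/4.19 = 0.03865 + 0.02005 = 0.0587
R_eff = 1/U_eff = 17.04 ft²·°F·h/BTU

17.0 ft²·°F·h/BTU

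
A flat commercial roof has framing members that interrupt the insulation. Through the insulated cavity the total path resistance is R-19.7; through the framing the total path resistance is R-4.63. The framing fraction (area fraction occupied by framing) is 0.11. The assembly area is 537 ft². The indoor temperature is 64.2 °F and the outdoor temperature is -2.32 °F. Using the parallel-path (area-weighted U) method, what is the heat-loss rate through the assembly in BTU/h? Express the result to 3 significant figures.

2460 BTU/h

U_eff = 0.89/19.7 + 0.11/4.63 = 0.04518 + 0.02376 = 0.06894
R_eff = 1/U_eff = 14.51 ft²·°F·h/BTU
Q = 537 × (64.2 − (-2.32)) / 14.51 = 2462 BTU/h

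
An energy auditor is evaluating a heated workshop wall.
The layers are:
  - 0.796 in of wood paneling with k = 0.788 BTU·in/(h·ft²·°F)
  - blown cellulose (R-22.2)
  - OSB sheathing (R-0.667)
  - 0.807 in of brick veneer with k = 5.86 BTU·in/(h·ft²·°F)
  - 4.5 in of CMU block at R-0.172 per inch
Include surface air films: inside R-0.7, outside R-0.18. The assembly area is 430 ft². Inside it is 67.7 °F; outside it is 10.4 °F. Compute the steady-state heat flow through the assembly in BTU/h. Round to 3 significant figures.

960 BTU/h

0.796/0.788 = 1.01
0.807/5.86 = 0.1377
4.5 × 0.172 = 0.774
R_total = 0.7 + 1.01 + 22.2 + 0.667 + 0.1377 + 0.774 + 0.18 = 25.67 ft²·°F·h/BTU
Q = A·ΔT/R = 430 × (67.7 − 10.4) / 25.67 = 959.9 BTU/h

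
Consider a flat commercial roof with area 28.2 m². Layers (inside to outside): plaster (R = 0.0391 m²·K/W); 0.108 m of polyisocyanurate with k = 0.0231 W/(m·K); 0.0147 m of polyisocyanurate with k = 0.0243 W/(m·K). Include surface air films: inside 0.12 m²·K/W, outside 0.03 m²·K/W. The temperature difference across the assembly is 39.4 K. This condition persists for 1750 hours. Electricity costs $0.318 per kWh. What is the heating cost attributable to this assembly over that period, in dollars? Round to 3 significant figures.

0.108/0.0231 = 4.675
0.0147/0.0243 = 0.6049
R_total = 0.12 + 0.0391 + 4.675 + 0.6049 + 0.03 = 5.469 m²·K/W
Q = 28.2 × 39.4 / 5.469 = 203.1 W
E = 203.1 W × 1750 h / 1000 = 355.5 kWh
Cost = 355.5 × 0.318 = $113.1

113 dollars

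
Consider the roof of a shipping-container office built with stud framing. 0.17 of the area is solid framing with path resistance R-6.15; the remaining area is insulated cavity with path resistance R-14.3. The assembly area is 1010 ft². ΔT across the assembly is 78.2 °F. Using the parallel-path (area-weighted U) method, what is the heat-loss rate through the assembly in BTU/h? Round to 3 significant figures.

6770 BTU/h

U_eff = 0.83/14.3 + 0.17/6.15 = 0.05804 + 0.02764 = 0.08568
R_eff = 1/U_eff = 11.67 ft²·°F·h/BTU
Q = 1010 × 78.2 / 11.67 = 6768 BTU/h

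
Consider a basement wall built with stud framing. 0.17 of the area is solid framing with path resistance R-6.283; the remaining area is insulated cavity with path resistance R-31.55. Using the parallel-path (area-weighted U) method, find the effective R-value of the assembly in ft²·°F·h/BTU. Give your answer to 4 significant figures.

18.74 ft²·°F·h/BTU

U_eff = 0.83/31.55 + 0.17/6.283 = 0.026307 + 0.027057 = 0.053365
R_eff = 1/U_eff = 18.739 ft²·°F·h/BTU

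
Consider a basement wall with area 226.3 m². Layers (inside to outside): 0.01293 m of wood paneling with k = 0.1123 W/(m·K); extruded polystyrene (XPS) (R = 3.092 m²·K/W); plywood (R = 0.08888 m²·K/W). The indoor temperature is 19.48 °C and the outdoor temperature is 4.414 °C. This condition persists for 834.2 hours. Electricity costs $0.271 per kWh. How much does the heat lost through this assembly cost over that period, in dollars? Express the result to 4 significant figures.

233.8 dollars

0.01293/0.1123 = 0.11514
R_total = 0.11514 + 3.092 + 0.08888 = 3.296 m²·K/W
Q = 226.3 × (19.48 − 4.414) / 3.296 = 1034.4 W
E = 1034.4 W × 834.2 h / 1000 = 862.91 kWh
Cost = 862.91 × 0.271 = $233.85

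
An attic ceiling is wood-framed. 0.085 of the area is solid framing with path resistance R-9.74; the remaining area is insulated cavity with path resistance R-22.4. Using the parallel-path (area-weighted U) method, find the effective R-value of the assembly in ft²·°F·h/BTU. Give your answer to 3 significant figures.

U_eff = 0.915/22.4 + 0.085/9.74 = 0.04085 + 0.008727 = 0.04958
R_eff = 1/U_eff = 20.17 ft²·°F·h/BTU

20.2 ft²·°F·h/BTU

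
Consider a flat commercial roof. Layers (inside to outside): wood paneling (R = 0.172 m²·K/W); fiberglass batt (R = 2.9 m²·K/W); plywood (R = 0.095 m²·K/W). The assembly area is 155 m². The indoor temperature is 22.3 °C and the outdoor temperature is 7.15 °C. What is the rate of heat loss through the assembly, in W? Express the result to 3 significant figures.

R_total = 0.172 + 2.9 + 0.095 = 3.167 m²·K/W
Q = A·ΔT/R = 155 × (22.3 − 7.15) / 3.167 = 741.5 W

741 W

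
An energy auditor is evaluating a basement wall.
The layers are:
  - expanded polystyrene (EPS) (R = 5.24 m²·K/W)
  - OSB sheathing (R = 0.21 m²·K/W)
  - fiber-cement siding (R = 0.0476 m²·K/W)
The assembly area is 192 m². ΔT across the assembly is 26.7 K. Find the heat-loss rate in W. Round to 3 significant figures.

932 W

R_total = 5.24 + 0.21 + 0.0476 = 5.498 m²·K/W
Q = A·ΔT/R = 192 × 26.7 / 5.498 = 932.5 W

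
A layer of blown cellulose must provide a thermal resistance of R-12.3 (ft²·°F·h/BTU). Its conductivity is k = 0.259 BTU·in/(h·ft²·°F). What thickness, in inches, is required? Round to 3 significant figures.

3.19 in

L = R × k = 12.3 × 0.259 = 3.186 in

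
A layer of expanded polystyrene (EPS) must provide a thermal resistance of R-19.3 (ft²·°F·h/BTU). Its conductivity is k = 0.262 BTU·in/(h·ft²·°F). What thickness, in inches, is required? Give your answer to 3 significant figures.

L = R × k = 19.3 × 0.262 = 5.057 in

5.06 in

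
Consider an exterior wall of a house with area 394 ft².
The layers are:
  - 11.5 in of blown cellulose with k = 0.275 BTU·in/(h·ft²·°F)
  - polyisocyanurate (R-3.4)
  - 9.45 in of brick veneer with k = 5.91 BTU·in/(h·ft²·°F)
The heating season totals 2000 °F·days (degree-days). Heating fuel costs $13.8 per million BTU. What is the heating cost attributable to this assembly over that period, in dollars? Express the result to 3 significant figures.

11.5/0.275 = 41.82
9.45/5.91 = 1.599
R_total = 41.82 + 3.4 + 1.599 = 46.82 ft²·°F·h/BTU
E = A × HDD × 24 / R = 394 × 2000 × 24 / 46.82 = 404000 BTU
Cost = 404000/10⁶ × 13.8 = $5.575

5.57 dollars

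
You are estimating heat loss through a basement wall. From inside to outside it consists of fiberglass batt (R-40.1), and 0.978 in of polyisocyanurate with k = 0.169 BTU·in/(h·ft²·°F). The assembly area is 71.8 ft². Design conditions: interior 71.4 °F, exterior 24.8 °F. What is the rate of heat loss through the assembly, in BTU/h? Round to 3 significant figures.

72.9 BTU/h

0.978/0.169 = 5.787
R_total = 40.1 + 5.787 = 45.89 ft²·°F·h/BTU
Q = A·ΔT/R = 71.8 × (71.4 − 24.8) / 45.89 = 72.92 BTU/h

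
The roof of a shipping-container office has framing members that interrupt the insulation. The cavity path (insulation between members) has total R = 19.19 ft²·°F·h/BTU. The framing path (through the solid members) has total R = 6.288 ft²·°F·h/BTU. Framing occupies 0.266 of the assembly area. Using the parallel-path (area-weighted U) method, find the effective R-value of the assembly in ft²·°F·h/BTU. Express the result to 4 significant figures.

U_eff = 0.734/19.19 + 0.266/6.288 = 0.038249 + 0.042303 = 0.080552
R_eff = 1/U_eff = 12.414 ft²·°F·h/BTU

12.41 ft²·°F·h/BTU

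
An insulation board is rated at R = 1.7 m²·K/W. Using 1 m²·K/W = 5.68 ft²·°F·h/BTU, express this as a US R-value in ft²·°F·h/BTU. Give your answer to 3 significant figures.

9.66 ft²·°F·h/BTU

R_US = 1.7 × 5.68 = 9.656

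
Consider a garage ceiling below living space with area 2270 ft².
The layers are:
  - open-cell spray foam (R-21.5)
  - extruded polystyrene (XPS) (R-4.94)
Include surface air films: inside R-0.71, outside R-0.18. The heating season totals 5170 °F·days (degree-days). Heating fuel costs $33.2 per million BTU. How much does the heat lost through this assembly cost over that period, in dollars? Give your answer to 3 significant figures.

R_total = 0.71 + 21.5 + 4.94 + 0.18 = 27.33 ft²·°F·h/BTU
E = A × HDD × 24 / R = 2270 × 5170 × 24 / 27.33 = 10310000 BTU
Cost = 10310000/10⁶ × 33.2 = $342.2

342 dollars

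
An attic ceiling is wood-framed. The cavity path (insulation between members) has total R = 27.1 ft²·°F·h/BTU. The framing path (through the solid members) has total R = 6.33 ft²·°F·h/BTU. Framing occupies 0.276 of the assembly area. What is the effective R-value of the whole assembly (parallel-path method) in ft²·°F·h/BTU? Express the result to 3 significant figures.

U_eff = 0.724/27.1 + 0.276/6.33 = 0.02672 + 0.0436 = 0.07032
R_eff = 1/U_eff = 14.22 ft²·°F·h/BTU

14.2 ft²·°F·h/BTU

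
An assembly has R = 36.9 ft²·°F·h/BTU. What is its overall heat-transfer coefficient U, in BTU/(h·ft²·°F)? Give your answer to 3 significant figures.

0.0271 BTU/(h·ft²·°F)

U = 1/R = 1/36.9 = 0.0271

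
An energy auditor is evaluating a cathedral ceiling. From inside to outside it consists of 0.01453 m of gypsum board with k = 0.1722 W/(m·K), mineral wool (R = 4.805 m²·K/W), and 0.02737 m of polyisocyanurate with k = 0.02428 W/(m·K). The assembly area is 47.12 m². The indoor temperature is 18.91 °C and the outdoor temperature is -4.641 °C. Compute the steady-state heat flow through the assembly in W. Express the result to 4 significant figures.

0.01453/0.1722 = 0.084379
0.02737/0.02428 = 1.1273
R_total = 0.084379 + 4.805 + 1.1273 = 6.0166 m²·K/W
Q = A·ΔT/R = 47.12 × (18.91 − (-4.641)) / 6.0166 = 184.44 W

184.4 W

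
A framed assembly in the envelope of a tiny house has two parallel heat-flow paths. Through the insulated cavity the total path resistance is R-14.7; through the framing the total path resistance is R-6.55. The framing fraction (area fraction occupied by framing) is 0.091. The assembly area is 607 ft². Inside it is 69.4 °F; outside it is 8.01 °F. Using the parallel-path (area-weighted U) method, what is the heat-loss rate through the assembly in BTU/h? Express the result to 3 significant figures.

U_eff = 0.909/14.7 + 0.091/6.55 = 0.06184 + 0.01389 = 0.07573
R_eff = 1/U_eff = 13.2 ft²·°F·h/BTU
Q = 607 × (69.4 − 8.01) / 13.2 = 2822 BTU/h

2820 BTU/h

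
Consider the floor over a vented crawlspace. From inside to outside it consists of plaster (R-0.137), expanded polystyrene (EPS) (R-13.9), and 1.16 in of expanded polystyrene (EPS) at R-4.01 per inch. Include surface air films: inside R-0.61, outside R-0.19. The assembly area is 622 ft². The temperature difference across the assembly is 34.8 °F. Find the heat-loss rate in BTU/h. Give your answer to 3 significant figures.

1110 BTU/h

1.16 × 4.01 = 4.652
R_total = 0.61 + 0.137 + 13.9 + 4.652 + 0.19 = 19.49 ft²·°F·h/BTU
Q = A·ΔT/R = 622 × 34.8 / 19.49 = 1111 BTU/h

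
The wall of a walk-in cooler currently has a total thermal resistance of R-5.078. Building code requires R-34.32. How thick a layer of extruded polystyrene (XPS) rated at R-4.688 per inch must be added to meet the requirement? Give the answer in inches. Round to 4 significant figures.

ΔR = 34.32 − 5.078 = 29.242 ft²·°F·h/BTU
L = ΔR / (R/in) = 29.242/4.688 = 6.2376 in

6.238 in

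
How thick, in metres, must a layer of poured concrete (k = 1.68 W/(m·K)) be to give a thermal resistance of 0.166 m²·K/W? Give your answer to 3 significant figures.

0.279 m

L = R·k = 0.166 × 1.68 = 0.2789 m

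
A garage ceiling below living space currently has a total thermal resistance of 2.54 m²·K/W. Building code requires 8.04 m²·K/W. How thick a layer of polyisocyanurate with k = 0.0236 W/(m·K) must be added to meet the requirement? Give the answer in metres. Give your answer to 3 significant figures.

ΔR = 8.04 − 2.54 = 5.5 m²·K/W
L = ΔR × k = 5.5 × 0.0236 = 0.1298 m

0.130 m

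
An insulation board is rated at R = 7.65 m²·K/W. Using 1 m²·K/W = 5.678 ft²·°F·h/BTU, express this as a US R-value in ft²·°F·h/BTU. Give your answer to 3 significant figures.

R_US = 7.65 × 5.678 = 43.44

43.4 ft²·°F·h/BTU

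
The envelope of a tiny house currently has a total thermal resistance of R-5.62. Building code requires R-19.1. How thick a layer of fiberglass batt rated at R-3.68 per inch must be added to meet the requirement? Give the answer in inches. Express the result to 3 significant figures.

ΔR = 19.1 − 5.62 = 13.48 ft²·°F·h/BTU
L = ΔR / (R/in) = 13.48/3.68 = 3.663 in

3.66 in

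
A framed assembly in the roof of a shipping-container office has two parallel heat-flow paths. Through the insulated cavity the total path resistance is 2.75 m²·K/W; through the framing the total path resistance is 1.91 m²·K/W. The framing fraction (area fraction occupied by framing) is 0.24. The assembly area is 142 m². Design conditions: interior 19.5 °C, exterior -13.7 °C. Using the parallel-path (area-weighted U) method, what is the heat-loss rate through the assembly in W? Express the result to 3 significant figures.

1900 W

U_eff = 0.76/2.75 + 0.24/1.91 = 0.2764 + 0.1257 = 0.402
R_eff = 1/U_eff = 2.487 m²·K/W
Q = 142 × (19.5 − (-13.7)) / 2.487 = 1895 W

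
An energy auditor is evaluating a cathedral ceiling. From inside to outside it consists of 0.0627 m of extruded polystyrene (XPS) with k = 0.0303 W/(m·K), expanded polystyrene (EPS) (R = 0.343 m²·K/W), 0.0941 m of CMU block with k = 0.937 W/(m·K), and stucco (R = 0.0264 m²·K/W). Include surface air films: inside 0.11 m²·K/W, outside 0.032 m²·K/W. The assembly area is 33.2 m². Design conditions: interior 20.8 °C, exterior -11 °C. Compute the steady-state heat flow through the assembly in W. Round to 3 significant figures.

394 W

0.0627/0.0303 = 2.069
0.0941/0.937 = 0.1004
R_total = 0.11 + 2.069 + 0.343 + 0.1004 + 0.0264 + 0.032 = 2.681 m²·K/W
Q = A·ΔT/R = 33.2 × (20.8 − (-11)) / 2.681 = 393.8 W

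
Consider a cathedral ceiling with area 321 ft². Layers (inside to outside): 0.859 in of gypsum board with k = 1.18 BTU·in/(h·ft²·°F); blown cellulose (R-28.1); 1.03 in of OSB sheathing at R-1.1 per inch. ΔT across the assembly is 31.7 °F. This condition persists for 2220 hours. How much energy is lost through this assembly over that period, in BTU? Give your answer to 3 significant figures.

754000 BTU

0.859/1.18 = 0.728
1.03 × 1.1 = 1.133
R_total = 0.728 + 28.1 + 1.133 = 29.96 ft²·°F·h/BTU
Q = 321 × 31.7 / 29.96 = 339.6 BTU/h
E = 339.6 × 2220 = 754000 BTU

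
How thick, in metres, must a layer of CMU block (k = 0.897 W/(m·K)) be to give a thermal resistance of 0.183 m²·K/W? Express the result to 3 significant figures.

0.164 m

L = R·k = 0.183 × 0.897 = 0.1642 m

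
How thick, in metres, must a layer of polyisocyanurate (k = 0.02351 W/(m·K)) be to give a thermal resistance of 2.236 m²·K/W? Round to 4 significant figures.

0.05257 m

L = R·k = 2.236 × 0.02351 = 0.052568 m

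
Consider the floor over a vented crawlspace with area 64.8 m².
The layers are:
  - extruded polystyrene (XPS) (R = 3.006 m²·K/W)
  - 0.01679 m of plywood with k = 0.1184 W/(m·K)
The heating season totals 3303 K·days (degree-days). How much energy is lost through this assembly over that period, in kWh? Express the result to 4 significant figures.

1632 kWh

0.01679/0.1184 = 0.14181
R_total = 3.006 + 0.14181 = 3.1478 m²·K/W
E = A × HDD × 24 / R / 1000 = 64.8 × 3303 × 24 / 3.1478 / 1000 = 1631.9 kWh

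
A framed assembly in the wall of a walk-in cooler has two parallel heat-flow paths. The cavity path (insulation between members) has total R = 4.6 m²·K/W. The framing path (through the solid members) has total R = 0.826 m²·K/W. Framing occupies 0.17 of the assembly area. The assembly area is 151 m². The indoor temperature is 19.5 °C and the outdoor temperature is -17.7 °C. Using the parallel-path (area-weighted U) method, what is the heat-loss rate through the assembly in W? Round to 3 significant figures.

2170 W

U_eff = 0.83/4.6 + 0.17/0.826 = 0.1804 + 0.2058 = 0.3862
R_eff = 1/U_eff = 2.589 m²·K/W
Q = 151 × (19.5 − (-17.7)) / 2.589 = 2170 W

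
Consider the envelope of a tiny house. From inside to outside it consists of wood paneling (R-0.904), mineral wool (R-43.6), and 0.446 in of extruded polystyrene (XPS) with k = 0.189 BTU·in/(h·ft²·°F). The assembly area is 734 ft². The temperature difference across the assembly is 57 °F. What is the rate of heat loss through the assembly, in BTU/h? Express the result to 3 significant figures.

893 BTU/h

0.446/0.189 = 2.36
R_total = 0.904 + 43.6 + 2.36 = 46.86 ft²·°F·h/BTU
Q = A·ΔT/R = 734 × 57 / 46.86 = 892.8 BTU/h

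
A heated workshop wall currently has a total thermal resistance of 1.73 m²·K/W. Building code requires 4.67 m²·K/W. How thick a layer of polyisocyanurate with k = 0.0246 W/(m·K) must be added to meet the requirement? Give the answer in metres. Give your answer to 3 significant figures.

ΔR = 4.67 − 1.73 = 2.94 m²·K/W
L = ΔR × k = 2.94 × 0.0246 = 0.07232 m

0.0723 m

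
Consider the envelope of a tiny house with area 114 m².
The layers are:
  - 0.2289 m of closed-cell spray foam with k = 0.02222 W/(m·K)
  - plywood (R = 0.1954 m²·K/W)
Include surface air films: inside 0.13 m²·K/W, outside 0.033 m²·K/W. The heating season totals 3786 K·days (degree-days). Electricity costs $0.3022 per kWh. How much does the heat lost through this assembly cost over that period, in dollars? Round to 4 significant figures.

293.7 dollars

0.2289/0.02222 = 10.302
R_total = 0.13 + 10.302 + 0.1954 + 0.033 = 10.66 m²·K/W
E = A × HDD × 24 / R / 1000 = 114 × 3786 × 24 / 10.66 / 1000 = 971.72 kWh
Cost = 971.72 × 0.3022 = $293.65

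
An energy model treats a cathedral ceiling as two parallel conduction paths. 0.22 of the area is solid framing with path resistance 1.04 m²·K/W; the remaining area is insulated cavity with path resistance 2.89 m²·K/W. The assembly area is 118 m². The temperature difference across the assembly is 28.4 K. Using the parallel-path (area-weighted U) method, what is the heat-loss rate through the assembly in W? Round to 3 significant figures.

U_eff = 0.78/2.89 + 0.22/1.04 = 0.2699 + 0.2115 = 0.4814
R_eff = 1/U_eff = 2.077 m²·K/W
Q = 118 × 28.4 / 2.077 = 1613 W

1610 W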